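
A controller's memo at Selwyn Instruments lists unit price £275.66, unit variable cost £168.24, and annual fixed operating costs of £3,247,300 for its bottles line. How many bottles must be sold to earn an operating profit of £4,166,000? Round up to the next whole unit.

Unit CM = price − variable cost = £275.66 − £168.24 = £107.42.
Required volume = (fixed costs + target profit) ÷ CM = (£3,247,300 + £4,166,000) ÷ £107.42 = 69,012.29, so 69,013 bottles.

69,013 bottles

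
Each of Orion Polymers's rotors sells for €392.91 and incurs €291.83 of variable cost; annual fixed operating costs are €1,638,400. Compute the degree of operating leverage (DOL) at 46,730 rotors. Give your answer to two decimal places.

At 46,730 units, contribution = 46,730 × €101.08 = €4,723,468.40.
Operating income = contribution − fixed costs = €4,723,468.40 − €1,638,400 = €3,085,068.40.
Degree of operating leverage = €4,723,468.40 / €3,085,068.40 = 1.5311.

1.53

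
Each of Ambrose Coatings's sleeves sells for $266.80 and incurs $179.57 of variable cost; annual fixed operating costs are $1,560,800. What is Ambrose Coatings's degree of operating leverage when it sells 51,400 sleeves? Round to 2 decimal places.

Contribution at this volume is 51,400 × $87.23 = $4,483,622.00.
EBIT = $4,483,622.00 − $1,560,800 = $2,922,822.00.
Degree of operating leverage = $4,483,622.00 / $2,922,822.00 = 1.5340.

1.53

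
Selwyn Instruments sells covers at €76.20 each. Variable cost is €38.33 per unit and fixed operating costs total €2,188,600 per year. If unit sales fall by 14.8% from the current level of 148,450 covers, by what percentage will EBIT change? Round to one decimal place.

Total contribution margin = 148,450 × €37.87 = €5,621,801.50.
Operating income = contribution − fixed costs = €5,621,801.50 − €2,188,600 = €3,433,201.50.
So DOL = total CM / EBIT = €5,621,801.50 / €3,433,201.50 = 1.6375.
%ΔEBIT = DOL × %ΔSales = 1.6375 × -14.8% = -24.2%.

-24.2%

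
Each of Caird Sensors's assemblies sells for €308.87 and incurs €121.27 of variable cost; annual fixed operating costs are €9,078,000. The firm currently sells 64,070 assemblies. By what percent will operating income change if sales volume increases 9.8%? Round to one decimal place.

Contribution at this volume is 64,070 × €187.60 = €12,019,532.00.
Operating income = contribution − fixed costs = €12,019,532.00 − €9,078,000 = €2,941,532.00.
DOL = contribution ÷ EBIT = €12,019,532.00 ÷ €2,941,532.00 = 4.0861.
%ΔEBIT = DOL × %ΔSales = 4.0861 × +9.8% = +40.0%.

+40.0%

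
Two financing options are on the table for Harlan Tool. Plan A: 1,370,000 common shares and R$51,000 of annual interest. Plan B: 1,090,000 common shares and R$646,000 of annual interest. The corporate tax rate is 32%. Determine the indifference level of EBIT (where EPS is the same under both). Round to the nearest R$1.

R$2,962,250

At indifference, (EBIT − 51,000)(1 − t)/1,370,000 = (EBIT − 646,000)(1 − t)/1,090,000.
The (1 − t) factor cancels: (EBIT − 51,000) × 1,090,000 = (EBIT − 646,000) × 1,370,000.
Solving, EBIT = (646,000·1,370,000 − 51,000·1,090,000) / (1,370,000 − 1,090,000) = 829,430,000,000 / 280,000 = 2,962,250.00.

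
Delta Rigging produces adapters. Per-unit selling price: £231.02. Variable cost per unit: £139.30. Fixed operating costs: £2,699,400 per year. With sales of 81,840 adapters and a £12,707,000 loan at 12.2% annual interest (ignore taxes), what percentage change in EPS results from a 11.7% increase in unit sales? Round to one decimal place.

+27.0%

Total contribution margin = 81,840 × £91.72 = £7,506,364.80.
EBIT = £7,506,364.80 − £2,699,400 = £4,806,964.80.
Interest = £1,550,254.00, so EBIT − I = £3,256,710.80.
DCL = total CM / (EBIT − I) = £7,506,364.80 / £3,256,710.80 = 2.3049.
%ΔEPS = DCL × %ΔSales = 2.3049 × +11.7% = +27.0%.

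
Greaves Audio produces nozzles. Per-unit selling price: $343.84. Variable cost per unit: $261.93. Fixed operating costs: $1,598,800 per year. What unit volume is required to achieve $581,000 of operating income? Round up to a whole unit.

26,613 nozzles

Each unit contributes $343.84 − $261.93 = $81.91.
Need Q such that Q × $81.91 − $1,598,800 = $581,000, i.e. Q = $2,179,800 / $81.91 = 26,612.14 → 26,613.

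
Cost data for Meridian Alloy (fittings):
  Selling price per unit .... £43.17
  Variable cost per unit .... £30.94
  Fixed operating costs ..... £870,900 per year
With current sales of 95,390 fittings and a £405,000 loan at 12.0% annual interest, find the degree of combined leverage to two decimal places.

4.72

Total contribution margin = 95,390 × £12.23 = £1,166,619.70.
Subtracting fixed costs: EBIT = £1,166,619.70 − £870,900 = £295,719.70. Interest = £48,600.00.
DOL = £1,166,619.70 ÷ £295,719.70 = 3.9450; DFL = £295,719.70 ÷ £247,119.70 = 1.1967.
Combined leverage = 3.9450 × 1.1967 = 4.7210.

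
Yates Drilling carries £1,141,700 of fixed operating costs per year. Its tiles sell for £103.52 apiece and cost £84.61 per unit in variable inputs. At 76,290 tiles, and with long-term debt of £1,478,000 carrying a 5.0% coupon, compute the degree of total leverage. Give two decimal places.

Contribution at this volume is 76,290 × £18.91 = £1,442,643.90.
EBIT = £1,442,643.90 − £1,141,700 = £300,943.90. Interest = £73,900.00, so EBIT − I = £227,043.90.
DCL = contribution ÷ (EBIT − I) = £1,442,643.90 ÷ £227,043.90 = 6.3540.

6.35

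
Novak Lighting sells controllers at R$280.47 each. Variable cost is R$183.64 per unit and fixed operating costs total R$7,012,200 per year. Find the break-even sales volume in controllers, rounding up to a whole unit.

72,418 controllers

Each unit contributes R$280.47 − R$183.64 = R$96.83.
Units to break even: R$7,012,200 ÷ R$96.83 = 72,417.64, rounded up to 72,418.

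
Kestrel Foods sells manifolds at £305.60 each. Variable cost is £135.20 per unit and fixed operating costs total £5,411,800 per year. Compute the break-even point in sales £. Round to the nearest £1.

Contribution margin per unit = £305.60 − £135.20 = £170.40, a CM ratio of £170.40 ÷ £305.60 = 0.5576.
Break-even revenue = fixed costs × price ÷ CM = £5,411,800 × £305.60 ÷ £170.40 = £9,705,669.

£9,705,669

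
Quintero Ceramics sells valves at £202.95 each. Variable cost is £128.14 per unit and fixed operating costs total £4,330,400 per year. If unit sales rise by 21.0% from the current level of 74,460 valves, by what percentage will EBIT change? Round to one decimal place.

Total contribution margin = 74,460 × £74.81 = £5,570,352.60.
Subtracting fixed costs: EBIT = £5,570,352.60 − £4,330,400 = £1,239,952.60.
Degree of operating leverage = £5,570,352.60 / £1,239,952.60 = 4.4924.
So EBIT moves 4.4924 × (+21.0%) = +94.3%.

+94.3%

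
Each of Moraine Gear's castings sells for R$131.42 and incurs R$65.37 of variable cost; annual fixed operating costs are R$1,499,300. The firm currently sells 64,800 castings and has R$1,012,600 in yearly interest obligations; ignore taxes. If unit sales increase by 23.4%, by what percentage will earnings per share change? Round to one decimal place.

+56.6%

Contribution at this volume is 64,800 × R$66.05 = R$4,280,040.00.
Operating income = contribution − fixed costs = R$4,280,040.00 − R$1,499,300 = R$2,780,740.00.
Interest = R$1,012,600.00, so EBIT − I = R$1,768,140.00.
Degree of combined leverage = contribution ÷ (EBIT − I) = R$4,280,040.00 ÷ R$1,768,140.00 = 2.4206.
%ΔEPS = DCL × %ΔSales = 2.4206 × +23.4% = +56.6%.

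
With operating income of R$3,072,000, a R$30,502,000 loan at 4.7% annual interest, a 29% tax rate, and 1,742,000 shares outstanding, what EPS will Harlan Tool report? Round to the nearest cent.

Pre-tax income = R$3,072,000 − R$1,433,594.00 = R$1,638,406.00.
After tax at 29%: net income = R$1,638,406.00 × 0.71 = R$1,163,268.26.
EPS = R$1,163,268.26 ÷ 1,742,000 = R$0.67.

R$0.67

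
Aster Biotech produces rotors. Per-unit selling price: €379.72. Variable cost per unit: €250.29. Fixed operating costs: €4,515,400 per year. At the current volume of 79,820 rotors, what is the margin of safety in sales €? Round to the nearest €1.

Each unit contributes €379.72 − €250.29 = €129.43. Break-even units = €4,515,400 ÷ €129.43 = 34,886.81; break-even revenue = 34,886.81 × €379.72 = €13,247,220.03.
Current sales = 79,820 × €379.72 = €30,309,250.40.
Margin of safety = €30,309,250.40 − €13,247,220.03 = €17,062,030.

€17,062,030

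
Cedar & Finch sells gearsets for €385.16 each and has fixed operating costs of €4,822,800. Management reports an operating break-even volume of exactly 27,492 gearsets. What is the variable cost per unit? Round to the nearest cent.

Contribution per unit must be FC / Q = €4,822,800 / 27,492 = €175.4256.
Variable cost per unit = €385.16 − €175.4256 = €209.73.

€209.73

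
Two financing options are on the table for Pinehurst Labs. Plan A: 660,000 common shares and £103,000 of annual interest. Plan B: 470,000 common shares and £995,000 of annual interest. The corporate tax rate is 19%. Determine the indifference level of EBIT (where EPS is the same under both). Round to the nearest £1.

£3,201,526

At indifference, (EBIT − 103,000)(1 − t)/660,000 = (EBIT − 995,000)(1 − t)/470,000.
Cancelling (1 − t) and cross-multiplying: 470,000·(EBIT − 103,000) = 660,000·(EBIT − 995,000).
Solving, EBIT = (995,000·660,000 − 103,000·470,000) / (660,000 − 470,000) = 608,290,000,000 / 190,000 = 3,201,526.32.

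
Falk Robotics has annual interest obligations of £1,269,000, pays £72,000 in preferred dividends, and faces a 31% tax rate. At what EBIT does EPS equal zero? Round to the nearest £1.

£1,373,348

Preferred dividends are paid after tax, so their pre-tax equivalent is £72,000 ÷ (1 − 0.31) = £104,347.83.
Financial break-even EBIT = interest + D_p ÷ (1 − t) = £1,269,000 + £104,347.83 = £1,373,347.83.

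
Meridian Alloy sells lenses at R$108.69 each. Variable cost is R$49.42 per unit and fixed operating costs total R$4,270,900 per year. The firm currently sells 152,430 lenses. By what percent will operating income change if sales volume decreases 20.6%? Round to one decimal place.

Contribution at this volume is 152,430 × R$59.27 = R$9,034,526.10.
Subtracting fixed costs: EBIT = R$9,034,526.10 − R$4,270,900 = R$4,763,626.10.
DOL = contribution ÷ EBIT = R$9,034,526.10 ÷ R$4,763,626.10 = 1.8966.
%ΔEBIT = DOL × %ΔSales = 1.8966 × -20.6% = -39.1%.

-39.1%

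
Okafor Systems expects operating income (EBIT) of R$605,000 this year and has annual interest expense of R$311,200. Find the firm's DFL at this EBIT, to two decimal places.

Interest = R$311,200.00.
Degree of financial leverage = EBIT / (EBIT − interest) = R$605,000 / R$293,800.00 = 2.0592.

2.06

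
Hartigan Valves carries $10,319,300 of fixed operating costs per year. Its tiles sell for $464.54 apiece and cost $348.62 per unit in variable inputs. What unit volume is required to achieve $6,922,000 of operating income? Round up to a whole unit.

Unit CM = price − variable cost = $464.54 − $348.62 = $115.92.
Need Q such that Q × $115.92 − $10,319,300 = $6,922,000, i.e. Q = $17,241,300 / $115.92 = 148,734.47 → 148,735.

148,735 tiles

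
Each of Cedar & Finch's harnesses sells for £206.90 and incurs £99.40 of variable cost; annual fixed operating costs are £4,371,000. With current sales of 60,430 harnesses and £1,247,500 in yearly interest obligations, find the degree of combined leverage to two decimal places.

Contribution at this volume is 60,430 × £107.50 = £6,496,225.00.
Subtracting fixed costs: EBIT = £6,496,225.00 − £4,371,000 = £2,125,225.00. Interest = £1,247,500.00.
DOL = £6,496,225.00 ÷ £2,125,225.00 = 3.0567; DFL = £2,125,225.00 ÷ £877,725.00 = 2.4213.
DCL = DOL × DFL = 3.0567 × 2.4213 = 7.4012.

7.40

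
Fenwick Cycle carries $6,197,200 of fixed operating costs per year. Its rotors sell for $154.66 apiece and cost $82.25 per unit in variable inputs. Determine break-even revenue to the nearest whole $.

$13,236,555

Contribution margin per unit = $154.66 − $82.25 = $72.41, a CM ratio of $72.41 ÷ $154.66 = 0.4682.
Break-even revenue = fixed costs × price ÷ CM = $6,197,200 × $154.66 ÷ $72.41 = $13,236,555.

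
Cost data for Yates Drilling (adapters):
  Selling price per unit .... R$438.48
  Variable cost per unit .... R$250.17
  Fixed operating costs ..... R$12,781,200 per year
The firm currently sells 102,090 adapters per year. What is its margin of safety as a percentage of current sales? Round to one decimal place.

33.5%

Each unit contributes R$438.48 − R$250.17 = R$188.31. Break-even units = R$12,781,200 ÷ R$188.31 = 67,873.19; break-even revenue = 67,873.19 × R$438.48 = R$29,761,035.40.
Current sales = 102,090 × R$438.48 = R$44,764,423.20.
Margin of safety = (R$44,764,423.20 − R$29,761,035.40) ÷ R$44,764,423.20 = 33.5%.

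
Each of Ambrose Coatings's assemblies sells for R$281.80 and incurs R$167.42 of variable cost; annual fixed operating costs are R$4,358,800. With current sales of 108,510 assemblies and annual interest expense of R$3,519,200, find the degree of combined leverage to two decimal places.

2.74

Total contribution margin = 108,510 × R$114.38 = R$12,411,373.80.
Subtracting fixed costs: EBIT = R$12,411,373.80 − R$4,358,800 = R$8,052,573.80. Interest = R$3,519,200.00.
DOL = R$12,411,373.80 ÷ R$8,052,573.80 = 1.5413; DFL = R$8,052,573.80 ÷ R$4,533,373.80 = 1.7763.
Combined leverage = 1.5413 × 1.7763 = 2.7378.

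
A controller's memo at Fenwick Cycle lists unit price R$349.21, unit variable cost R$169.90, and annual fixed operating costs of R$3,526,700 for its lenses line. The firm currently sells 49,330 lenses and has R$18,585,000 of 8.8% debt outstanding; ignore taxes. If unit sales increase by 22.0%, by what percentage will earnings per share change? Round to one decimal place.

At 49,330 units, contribution = 49,330 × R$179.31 = R$8,845,362.30.
EBIT = R$8,845,362.30 − R$3,526,700 = R$5,318,662.30.
After interest of R$1,635,480.00, pre-tax earnings = R$3,683,182.30.
DCL = total CM / (EBIT − I) = R$8,845,362.30 / R$3,683,182.30 = 2.4016.
EPS therefore changes by 2.4016 × (+22.0%) = +52.8%.

+52.8%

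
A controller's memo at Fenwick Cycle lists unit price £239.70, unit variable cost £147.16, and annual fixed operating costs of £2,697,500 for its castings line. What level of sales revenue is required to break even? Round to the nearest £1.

Contribution margin per unit = £239.70 − £147.16 = £92.54, a CM ratio of £92.54 ÷ £239.70 = 0.3861.
Break-even revenue = fixed costs × price ÷ CM = £2,697,500 × £239.70 ÷ £92.54 = £6,987,149.

£6,987,149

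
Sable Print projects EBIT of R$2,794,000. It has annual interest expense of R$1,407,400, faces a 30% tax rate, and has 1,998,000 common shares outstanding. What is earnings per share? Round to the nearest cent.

R$0.49

Pre-tax income = R$2,794,000 − R$1,407,400.00 = R$1,386,600.00.
Net income = R$1,386,600.00 × (1 − 0.30) = R$970,620.00.
EPS = R$970,620.00 ÷ 1,998,000 = R$0.49.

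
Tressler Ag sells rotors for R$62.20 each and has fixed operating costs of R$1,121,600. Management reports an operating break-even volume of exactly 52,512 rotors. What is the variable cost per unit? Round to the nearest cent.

Contribution per unit must be FC / Q = R$1,121,600 / 52,512 = R$21.3589.
Variable cost per unit = R$62.20 − R$21.3589 = R$40.84.

R$40.84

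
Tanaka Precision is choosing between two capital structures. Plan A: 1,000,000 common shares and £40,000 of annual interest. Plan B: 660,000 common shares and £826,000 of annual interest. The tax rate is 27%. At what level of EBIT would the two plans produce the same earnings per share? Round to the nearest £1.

Set EPS_A = EPS_B: (EBIT − £40,000)(1 − 0.27) ÷ 1,000,000 = (EBIT − £826,000)(1 − 0.27) ÷ 660,000.
Cancelling (1 − t) and cross-multiplying: 660,000·(EBIT − 40,000) = 1,000,000·(EBIT − 826,000).
EBIT × (1,000,000 − 660,000) = 826,000 × 1,000,000 − 40,000 × 660,000 = 799,600,000,000, so EBIT = 799,600,000,000 ÷ 340,000 = 2,351,764.71.

£2,351,765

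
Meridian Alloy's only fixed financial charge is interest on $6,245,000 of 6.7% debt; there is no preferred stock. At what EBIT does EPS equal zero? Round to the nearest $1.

$418,415

Annual interest = 6.7% × $6,245,000 = $418,415.00.
With no preferred dividends, EPS = 0 when EBIT exactly covers interest, so the financial break-even EBIT is $418,415.00.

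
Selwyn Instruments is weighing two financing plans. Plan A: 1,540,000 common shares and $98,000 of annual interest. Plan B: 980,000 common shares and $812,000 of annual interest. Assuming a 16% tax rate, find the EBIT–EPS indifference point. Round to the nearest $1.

At indifference, (EBIT − 98,000)(1 − t)/1,540,000 = (EBIT − 812,000)(1 − t)/980,000.
Cancelling (1 − t) and cross-multiplying: 980,000·(EBIT − 98,000) = 1,540,000·(EBIT − 812,000).
EBIT × (1,540,000 − 980,000) = 812,000 × 1,540,000 − 98,000 × 980,000 = 1,154,440,000,000, so EBIT = 1,154,440,000,000 ÷ 560,000 = 2,061,500.00.

$2,061,500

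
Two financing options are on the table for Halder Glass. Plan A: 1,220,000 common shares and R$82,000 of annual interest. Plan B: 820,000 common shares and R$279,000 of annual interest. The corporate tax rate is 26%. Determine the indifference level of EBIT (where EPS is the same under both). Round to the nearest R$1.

R$682,850

At indifference, (EBIT − 82,000)(1 − t)/1,220,000 = (EBIT − 279,000)(1 − t)/820,000.
The (1 − t) factor cancels: (EBIT − 82,000) × 820,000 = (EBIT − 279,000) × 1,220,000.
Solving, EBIT = (279,000·1,220,000 − 82,000·820,000) / (1,220,000 − 820,000) = 273,140,000,000 / 400,000 = 682,850.00.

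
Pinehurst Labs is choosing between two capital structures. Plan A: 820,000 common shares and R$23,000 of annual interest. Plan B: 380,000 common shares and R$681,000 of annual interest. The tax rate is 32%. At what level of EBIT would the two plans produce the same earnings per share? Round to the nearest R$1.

R$1,249,273

At indifference, (EBIT − 23,000)(1 − t)/820,000 = (EBIT − 681,000)(1 − t)/380,000.
Cancelling (1 − t) and cross-multiplying: 380,000·(EBIT − 23,000) = 820,000·(EBIT − 681,000).
EBIT × (820,000 − 380,000) = 681,000 × 820,000 − 23,000 × 380,000 = 549,680,000,000, so EBIT = 549,680,000,000 ÷ 440,000 = 1,249,272.73.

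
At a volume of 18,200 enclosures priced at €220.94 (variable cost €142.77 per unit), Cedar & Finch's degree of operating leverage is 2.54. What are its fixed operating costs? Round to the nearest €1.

Total contribution margin = 18,200 × €78.17 = €1,422,694.00.
Since DOL = CM ÷ EBIT, EBIT = €1,422,694.00 ÷ 2.54 = €560,115.75.
And FC = contribution − EBIT = €1,422,694.00 − €560,115.75 = €862,578.

€862,578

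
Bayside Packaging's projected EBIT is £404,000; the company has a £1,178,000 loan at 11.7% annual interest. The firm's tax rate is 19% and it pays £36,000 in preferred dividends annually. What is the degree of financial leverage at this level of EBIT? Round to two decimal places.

1.82

Interest = £137,826.00.
Pre-tax preferred-dividend burden = £36,000 ÷ (1 − 0.19) = £44,444.44.
DFL = EBIT ÷ [EBIT − I − D_p/(1−t)] = £404,000 ÷ [£404,000 − £137,826.00 − £44,444.44] = £404,000 ÷ £221,729.56 = 1.8220.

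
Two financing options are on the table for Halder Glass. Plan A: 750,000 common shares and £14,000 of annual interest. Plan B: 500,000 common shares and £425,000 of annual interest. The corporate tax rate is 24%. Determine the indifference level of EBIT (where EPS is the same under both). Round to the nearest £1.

£1,247,000

Set EPS_A = EPS_B: (EBIT − £14,000)(1 − 0.24) ÷ 750,000 = (EBIT − £425,000)(1 − 0.24) ÷ 500,000.
Cancelling (1 − t) and cross-multiplying: 500,000·(EBIT − 14,000) = 750,000·(EBIT − 425,000).
EBIT × (750,000 − 500,000) = 425,000 × 750,000 − 14,000 × 500,000 = 311,750,000,000, so EBIT = 311,750,000,000 ÷ 250,000 = 1,247,000.00.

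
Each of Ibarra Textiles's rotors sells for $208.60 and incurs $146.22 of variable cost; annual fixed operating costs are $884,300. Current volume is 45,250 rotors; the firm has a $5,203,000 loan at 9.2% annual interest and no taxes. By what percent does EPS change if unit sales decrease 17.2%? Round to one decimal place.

Total contribution margin = 45,250 × $62.38 = $2,822,695.00.
EBIT = $2,822,695.00 − $884,300 = $1,938,395.00.
After interest of $478,676.00, pre-tax earnings = $1,459,719.00.
Degree of combined leverage = contribution ÷ (EBIT − I) = $2,822,695.00 ÷ $1,459,719.00 = 1.9337.
EPS therefore changes by 1.9337 × (-17.2%) = -33.3%.

-33.3%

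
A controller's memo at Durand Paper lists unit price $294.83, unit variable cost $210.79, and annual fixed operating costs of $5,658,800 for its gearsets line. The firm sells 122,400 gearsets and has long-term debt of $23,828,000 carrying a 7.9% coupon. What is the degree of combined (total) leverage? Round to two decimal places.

Total contribution margin = 122,400 × $84.04 = $10,286,496.00.
Operating income = contribution − fixed costs = $10,286,496.00 − $5,658,800 = $4,627,696.00. Interest = $1,882,412.00, so EBIT − I = $2,745,284.00.
DCL = contribution ÷ (EBIT − I) = $10,286,496.00 ÷ $2,745,284.00 = 3.7470.

3.75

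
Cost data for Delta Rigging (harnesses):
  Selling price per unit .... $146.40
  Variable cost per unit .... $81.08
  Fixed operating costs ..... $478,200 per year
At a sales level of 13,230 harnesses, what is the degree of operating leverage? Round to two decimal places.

Contribution at this volume is 13,230 × $65.32 = $864,183.60.
Operating income = contribution − fixed costs = $864,183.60 − $478,200 = $385,983.60.
Degree of operating leverage = $864,183.60 / $385,983.60 = 2.2389.

2.24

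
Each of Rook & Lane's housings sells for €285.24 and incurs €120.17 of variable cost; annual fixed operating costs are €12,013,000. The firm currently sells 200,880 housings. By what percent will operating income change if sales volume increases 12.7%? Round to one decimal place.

Contribution at this volume is 200,880 × €165.07 = €33,159,261.60.
Subtracting fixed costs: EBIT = €33,159,261.60 − €12,013,000 = €21,146,261.60.
So DOL = total CM / EBIT = €33,159,261.60 / €21,146,261.60 = 1.5681.
So EBIT moves 1.5681 × (+12.7%) = +19.9%.

+19.9%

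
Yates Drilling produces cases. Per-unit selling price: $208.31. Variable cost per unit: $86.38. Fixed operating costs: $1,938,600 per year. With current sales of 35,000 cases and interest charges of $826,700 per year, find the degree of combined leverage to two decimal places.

Total contribution margin = 35,000 × $121.93 = $4,267,550.00.
EBIT = $4,267,550.00 − $1,938,600 = $2,328,950.00. Interest = $826,700.00.
DOL = $4,267,550.00 ÷ $2,328,950.00 = 1.8324; DFL = $2,328,950.00 ÷ $1,502,250.00 = 1.5503.
DCL = DOL × DFL = 1.8324 × 1.5503 = 2.8408.

2.84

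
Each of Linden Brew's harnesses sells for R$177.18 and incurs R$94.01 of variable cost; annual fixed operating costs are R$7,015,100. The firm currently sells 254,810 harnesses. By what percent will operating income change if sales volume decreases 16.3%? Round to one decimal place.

-24.4%

Contribution at this volume is 254,810 × R$83.17 = R$21,192,547.70.
EBIT = R$21,192,547.70 − R$7,015,100 = R$14,177,447.70.
So DOL = total CM / EBIT = R$21,192,547.70 / R$14,177,447.70 = 1.4948.
%ΔEBIT = DOL × %ΔSales = 1.4948 × -16.3% = -24.4%.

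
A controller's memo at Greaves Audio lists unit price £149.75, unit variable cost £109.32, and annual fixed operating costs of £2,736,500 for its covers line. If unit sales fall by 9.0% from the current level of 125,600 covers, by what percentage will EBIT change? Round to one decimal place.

-19.5%

At 125,600 units, contribution = 125,600 × £40.43 = £5,078,008.00.
EBIT = £5,078,008.00 − £2,736,500 = £2,341,508.00.
DOL = contribution ÷ EBIT = £5,078,008.00 ÷ £2,341,508.00 = 2.1687.
%ΔEBIT = DOL × %ΔSales = 2.1687 × -9.0% = -19.5%.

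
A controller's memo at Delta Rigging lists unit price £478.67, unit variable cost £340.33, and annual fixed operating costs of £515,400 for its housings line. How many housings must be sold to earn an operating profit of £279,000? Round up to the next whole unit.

5,743 housings

Unit CM = price − variable cost = £478.67 − £340.33 = £138.34.
Need Q such that Q × £138.34 − £515,400 = £279,000, i.e. Q = £794,400 / £138.34 = 5,742.37 → 5,743.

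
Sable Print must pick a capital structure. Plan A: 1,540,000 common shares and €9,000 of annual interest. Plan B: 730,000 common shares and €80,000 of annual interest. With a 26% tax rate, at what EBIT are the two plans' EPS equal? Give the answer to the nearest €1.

Set EPS_A = EPS_B: (EBIT − €9,000)(1 − 0.26) ÷ 1,540,000 = (EBIT − €80,000)(1 − 0.26) ÷ 730,000.
The (1 − t) factor cancels: (EBIT − 9,000) × 730,000 = (EBIT − 80,000) × 1,540,000.
Solving, EBIT = (80,000·1,540,000 − 9,000·730,000) / (1,540,000 − 730,000) = 116,630,000,000 / 810,000 = 143,987.65.

€143,988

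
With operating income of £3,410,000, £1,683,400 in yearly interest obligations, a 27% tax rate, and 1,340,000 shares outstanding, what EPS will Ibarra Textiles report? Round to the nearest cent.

£0.94

Interest = £1,683,400.00, so EBT = £3,410,000 − £1,683,400.00 = £1,726,600.00.
Net income = £1,726,600.00 × (1 − 0.27) = £1,260,418.00.
EPS = £1,260,418.00 ÷ 1,340,000 = £0.94.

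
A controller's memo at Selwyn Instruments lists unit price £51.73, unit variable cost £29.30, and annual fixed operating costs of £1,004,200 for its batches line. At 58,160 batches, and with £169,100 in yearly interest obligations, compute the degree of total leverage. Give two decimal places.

At 58,160 units, contribution = 58,160 × £22.43 = £1,304,528.80.
EBIT = £1,304,528.80 − £1,004,200 = £300,328.80. Interest = £169,100.00.
DOL = £1,304,528.80 ÷ £300,328.80 = 4.3437; DFL = £300,328.80 ÷ £131,228.80 = 2.2886.
DCL = DOL × DFL = 4.3437 × 2.2886 = 9.9410.

9.94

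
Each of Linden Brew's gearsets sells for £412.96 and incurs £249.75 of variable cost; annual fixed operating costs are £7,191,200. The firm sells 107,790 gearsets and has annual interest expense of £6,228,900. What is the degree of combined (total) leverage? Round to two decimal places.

4.22

Total contribution margin = 107,790 × £163.21 = £17,592,405.90.
EBIT = £17,592,405.90 − £7,191,200 = £10,401,205.90. Interest = £6,228,900.00, so EBIT − I = £4,172,305.90.
DCL = contribution ÷ (EBIT − I) = £17,592,405.90 ÷ £4,172,305.90 = 4.2165.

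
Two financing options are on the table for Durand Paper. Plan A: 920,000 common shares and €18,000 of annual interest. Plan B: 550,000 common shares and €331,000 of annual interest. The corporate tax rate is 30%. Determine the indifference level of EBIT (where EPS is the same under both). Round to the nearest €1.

€796,270

Set EPS_A = EPS_B: (EBIT − €18,000)(1 − 0.30) ÷ 920,000 = (EBIT − €331,000)(1 − 0.30) ÷ 550,000.
Cancelling (1 − t) and cross-multiplying: 550,000·(EBIT − 18,000) = 920,000·(EBIT − 331,000).
EBIT × (920,000 − 550,000) = 331,000 × 920,000 − 18,000 × 550,000 = 294,620,000,000, so EBIT = 294,620,000,000 ÷ 370,000 = 796,270.27.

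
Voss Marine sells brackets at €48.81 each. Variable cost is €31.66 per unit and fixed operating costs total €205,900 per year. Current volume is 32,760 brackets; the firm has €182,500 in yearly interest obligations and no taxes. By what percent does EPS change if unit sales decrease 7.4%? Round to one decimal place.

-24.0%

Contribution at this volume is 32,760 × €17.15 = €561,834.00.
Subtracting fixed costs: EBIT = €561,834.00 − €205,900 = €355,934.00.
Interest = €182,500.00, so EBIT − I = €173,434.00.
Degree of combined leverage = contribution ÷ (EBIT − I) = €561,834.00 ÷ €173,434.00 = 3.2395.
%ΔEPS = DCL × %ΔSales = 3.2395 × -7.4% = -24.0%.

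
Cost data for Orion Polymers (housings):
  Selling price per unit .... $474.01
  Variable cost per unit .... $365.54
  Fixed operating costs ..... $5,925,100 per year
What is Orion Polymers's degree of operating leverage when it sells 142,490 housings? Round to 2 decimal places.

Total contribution margin = 142,490 × $108.47 = $15,455,890.30.
Operating income = contribution − fixed costs = $15,455,890.30 − $5,925,100 = $9,530,790.30.
So DOL = total CM / EBIT = $15,455,890.30 / $9,530,790.30 = 1.6217.

1.62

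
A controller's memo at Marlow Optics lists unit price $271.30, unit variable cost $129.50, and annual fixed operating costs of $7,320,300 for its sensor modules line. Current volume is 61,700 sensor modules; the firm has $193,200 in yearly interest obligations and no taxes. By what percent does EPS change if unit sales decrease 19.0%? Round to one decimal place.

At 61,700 units, contribution = 61,700 × $141.80 = $8,749,060.00.
Operating income = contribution − fixed costs = $8,749,060.00 − $7,320,300 = $1,428,760.00.
Interest = $193,200.00, so EBIT − I = $1,235,560.00.
DCL = total CM / (EBIT − I) = $8,749,060.00 / $1,235,560.00 = 7.0810.
EPS therefore changes by 7.0810 × (-19.0%) = -134.5%.

-134.5%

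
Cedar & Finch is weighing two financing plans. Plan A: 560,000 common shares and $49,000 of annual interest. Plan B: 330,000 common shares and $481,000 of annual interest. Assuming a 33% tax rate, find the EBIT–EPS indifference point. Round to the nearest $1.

At indifference, (EBIT − 49,000)(1 − t)/560,000 = (EBIT − 481,000)(1 − t)/330,000.
Cancelling (1 − t) and cross-multiplying: 330,000·(EBIT − 49,000) = 560,000·(EBIT − 481,000).
Solving, EBIT = (481,000·560,000 − 49,000·330,000) / (560,000 − 330,000) = 253,190,000,000 / 230,000 = 1,100,826.09.

$1,100,826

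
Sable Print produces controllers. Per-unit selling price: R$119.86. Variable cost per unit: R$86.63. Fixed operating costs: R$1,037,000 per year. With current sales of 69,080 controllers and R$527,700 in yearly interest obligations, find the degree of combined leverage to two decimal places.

3.14

At 69,080 units, contribution = 69,080 × R$33.23 = R$2,295,528.40.
Subtracting fixed costs: EBIT = R$2,295,528.40 − R$1,037,000 = R$1,258,528.40. Interest = R$527,700.00.
DOL = R$2,295,528.40 ÷ R$1,258,528.40 = 1.8240; DFL = R$1,258,528.40 ÷ R$730,828.40 = 1.7221.
Combined leverage = 1.8240 × 1.7221 = 3.1411.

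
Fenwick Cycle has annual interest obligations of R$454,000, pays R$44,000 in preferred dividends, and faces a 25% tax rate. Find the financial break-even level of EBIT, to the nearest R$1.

Preferred dividends are paid after tax, so their pre-tax equivalent is R$44,000 ÷ (1 − 0.25) = R$58,666.67.
Financial break-even EBIT = interest + D_p ÷ (1 − t) = R$454,000 + R$58,666.67 = R$512,666.67.

R$512,667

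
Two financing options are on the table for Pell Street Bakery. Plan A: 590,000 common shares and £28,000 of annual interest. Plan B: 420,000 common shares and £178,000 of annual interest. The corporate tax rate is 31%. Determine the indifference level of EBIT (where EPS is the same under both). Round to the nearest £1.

£548,588

Set EPS_A = EPS_B: (EBIT − £28,000)(1 − 0.31) ÷ 590,000 = (EBIT − £178,000)(1 − 0.31) ÷ 420,000.
The (1 − t) factor cancels: (EBIT − 28,000) × 420,000 = (EBIT − 178,000) × 590,000.
Solving, EBIT = (178,000·590,000 − 28,000·420,000) / (590,000 − 420,000) = 93,260,000,000 / 170,000 = 548,588.24.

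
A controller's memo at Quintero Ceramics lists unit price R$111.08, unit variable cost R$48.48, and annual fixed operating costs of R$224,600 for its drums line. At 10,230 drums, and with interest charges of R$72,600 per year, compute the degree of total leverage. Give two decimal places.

At 10,230 units, contribution = 10,230 × R$62.60 = R$640,398.00.
Operating income = contribution − fixed costs = R$640,398.00 − R$224,600 = R$415,798.00. Interest = R$72,600.00.
DOL = R$640,398.00 ÷ R$415,798.00 = 1.5402; DFL = R$415,798.00 ÷ R$343,198.00 = 1.2115.
Combined leverage = 1.5402 × 1.2115 = 1.8660.

1.87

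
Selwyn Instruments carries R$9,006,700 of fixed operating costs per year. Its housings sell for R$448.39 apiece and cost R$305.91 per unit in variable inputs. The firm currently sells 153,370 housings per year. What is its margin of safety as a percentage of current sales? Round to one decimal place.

58.8%

Contribution margin per unit = R$448.39 − R$305.91 = R$142.48. Break-even units = R$9,006,700 ÷ R$142.48 = 63,213.78; break-even revenue = 63,213.78 × R$448.39 = R$28,344,428.78.
Actual sales revenue = 153,370 × R$448.39 = R$68,769,574.30.
Margin of safety = (R$68,769,574.30 − R$28,344,428.78) ÷ R$68,769,574.30 = 58.8%.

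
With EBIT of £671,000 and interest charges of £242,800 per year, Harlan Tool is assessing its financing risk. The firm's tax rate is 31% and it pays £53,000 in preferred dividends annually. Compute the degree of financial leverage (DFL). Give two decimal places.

1.91

Annual interest charges come to £242,800.00.
Pre-tax preferred-dividend burden = £53,000 ÷ (1 − 0.31) = £76,811.59.
DFL = EBIT ÷ [EBIT − I − D_p/(1−t)] = £671,000 ÷ [£671,000 − £242,800.00 − £76,811.59] = £671,000 ÷ £351,388.41 = 1.9096.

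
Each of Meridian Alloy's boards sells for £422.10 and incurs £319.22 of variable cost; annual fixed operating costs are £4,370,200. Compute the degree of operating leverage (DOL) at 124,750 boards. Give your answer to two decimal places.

Total contribution margin = 124,750 × £102.88 = £12,834,280.00.
Subtracting fixed costs: EBIT = £12,834,280.00 − £4,370,200 = £8,464,080.00.
Degree of operating leverage = £12,834,280.00 / £8,464,080.00 = 1.5163.

1.52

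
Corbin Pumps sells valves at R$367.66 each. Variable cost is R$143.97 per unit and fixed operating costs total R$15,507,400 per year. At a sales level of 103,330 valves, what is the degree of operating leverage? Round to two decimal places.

At 103,330 units, contribution = 103,330 × R$223.69 = R$23,113,887.70.
Operating income = contribution − fixed costs = R$23,113,887.70 − R$15,507,400 = R$7,606,487.70.
Degree of operating leverage = R$23,113,887.70 / R$7,606,487.70 = 3.0387.

3.04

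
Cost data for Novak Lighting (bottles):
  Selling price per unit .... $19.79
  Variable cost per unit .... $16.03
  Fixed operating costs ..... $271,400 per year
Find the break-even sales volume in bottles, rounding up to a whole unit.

Unit CM = price − variable cost = $19.79 − $16.03 = $3.76.
Break-even Q = $271,400 / $3.76 = 72,180.85 → 72,181 bottles.

72,181 bottles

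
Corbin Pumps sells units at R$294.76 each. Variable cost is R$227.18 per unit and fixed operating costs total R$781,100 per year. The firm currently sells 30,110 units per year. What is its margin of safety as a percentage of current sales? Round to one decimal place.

Contribution margin per unit = R$294.76 − R$227.18 = R$67.58. Break-even units = R$781,100 ÷ R$67.58 = 11,558.15; break-even revenue = 11,558.15 × R$294.76 = R$3,406,881.27.
Actual sales revenue = 30,110 × R$294.76 = R$8,875,223.60.
Margin of safety = (R$8,875,223.60 − R$3,406,881.27) ÷ R$8,875,223.60 = 61.6%.

61.6%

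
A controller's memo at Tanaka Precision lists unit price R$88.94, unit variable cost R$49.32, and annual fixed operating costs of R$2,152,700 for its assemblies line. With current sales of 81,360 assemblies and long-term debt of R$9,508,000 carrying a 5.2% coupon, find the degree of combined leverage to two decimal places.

Contribution at this volume is 81,360 × R$39.62 = R$3,223,483.20.
Subtracting fixed costs: EBIT = R$3,223,483.20 − R$2,152,700 = R$1,070,783.20. Interest = R$494,416.00.
DOL = R$3,223,483.20 ÷ R$1,070,783.20 = 3.0104; DFL = R$1,070,783.20 ÷ R$576,367.20 = 1.8578.
DCL = DOL × DFL = 3.0104 × 1.8578 = 5.5927.

5.59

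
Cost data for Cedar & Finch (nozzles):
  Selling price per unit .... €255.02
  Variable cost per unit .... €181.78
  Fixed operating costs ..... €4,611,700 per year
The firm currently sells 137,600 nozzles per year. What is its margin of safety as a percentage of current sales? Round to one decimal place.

54.2%

Unit CM = price − variable cost = €255.02 − €181.78 = €73.24. Break-even units = €4,611,700 ÷ €73.24 = 62,966.96; break-even revenue = 62,966.96 × €255.02 = €16,057,833.62.
Current sales = 137,600 × €255.02 = €35,090,752.00.
Margin of safety = (€35,090,752.00 − €16,057,833.62) ÷ €35,090,752.00 = 54.2%.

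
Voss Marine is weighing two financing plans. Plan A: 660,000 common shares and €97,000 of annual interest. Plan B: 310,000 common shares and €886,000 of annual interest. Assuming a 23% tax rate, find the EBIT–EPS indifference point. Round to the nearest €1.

€1,584,829

Set EPS_A = EPS_B: (EBIT − €97,000)(1 − 0.23) ÷ 660,000 = (EBIT − €886,000)(1 − 0.23) ÷ 310,000.
The (1 − t) factor cancels: (EBIT − 97,000) × 310,000 = (EBIT − 886,000) × 660,000.
Solving, EBIT = (886,000·660,000 − 97,000·310,000) / (660,000 − 310,000) = 554,690,000,000 / 350,000 = 1,584,828.57.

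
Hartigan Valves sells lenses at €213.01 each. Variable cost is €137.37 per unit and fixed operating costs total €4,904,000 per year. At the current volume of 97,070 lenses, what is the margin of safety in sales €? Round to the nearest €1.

Unit CM = price − variable cost = €213.01 − €137.37 = €75.64. Break-even units = €4,904,000 ÷ €75.64 = 64,833.42; break-even revenue = 64,833.42 × €213.01 = €13,810,167.11.
Actual sales revenue = 97,070 × €213.01 = €20,676,880.70.
Margin of safety = €20,676,880.70 − €13,810,167.11 = €6,866,714.

€6,866,714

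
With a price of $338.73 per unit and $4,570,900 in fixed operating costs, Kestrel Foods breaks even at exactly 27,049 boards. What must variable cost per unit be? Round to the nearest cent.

Contribution per unit must be FC / Q = $4,570,900 / 27,049 = $168.9859.
Variable cost per unit = $338.73 − $168.9859 = $169.74.

$169.74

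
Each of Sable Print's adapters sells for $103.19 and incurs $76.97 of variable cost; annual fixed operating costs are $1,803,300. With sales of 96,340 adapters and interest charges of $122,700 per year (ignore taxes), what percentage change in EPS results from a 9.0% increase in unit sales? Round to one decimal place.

Total contribution margin = 96,340 × $26.22 = $2,526,034.80.
Subtracting fixed costs: EBIT = $2,526,034.80 − $1,803,300 = $722,734.80.
After interest of $122,700.00, pre-tax earnings = $600,034.80.
Degree of combined leverage = contribution ÷ (EBIT − I) = $2,526,034.80 ÷ $600,034.80 = 4.2098.
%ΔEPS = DCL × %ΔSales = 4.2098 × +9.0% = +37.9%.

+37.9%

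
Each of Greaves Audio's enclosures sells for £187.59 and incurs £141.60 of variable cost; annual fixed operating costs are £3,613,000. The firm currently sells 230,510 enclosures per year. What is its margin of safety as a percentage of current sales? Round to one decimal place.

65.9%

Each unit contributes £187.59 − £141.60 = £45.99. Break-even units = £3,613,000 ÷ £45.99 = 78,560.56; break-even revenue = 78,560.56 × £187.59 = £14,737,174.82.
Current sales = 230,510 × £187.59 = £43,241,370.90.
Margin of safety = (£43,241,370.90 − £14,737,174.82) ÷ £43,241,370.90 = 65.9%.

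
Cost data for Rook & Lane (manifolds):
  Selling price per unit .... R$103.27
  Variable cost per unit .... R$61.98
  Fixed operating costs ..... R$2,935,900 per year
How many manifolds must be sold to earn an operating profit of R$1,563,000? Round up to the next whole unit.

Unit CM = price − variable cost = R$103.27 − R$61.98 = R$41.29.
Units = (FC + target) / CM = (R$2,935,900 + R$1,563,000) / R$41.29 = 108,958.59, so 108,959 manifolds.

108,959 manifolds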